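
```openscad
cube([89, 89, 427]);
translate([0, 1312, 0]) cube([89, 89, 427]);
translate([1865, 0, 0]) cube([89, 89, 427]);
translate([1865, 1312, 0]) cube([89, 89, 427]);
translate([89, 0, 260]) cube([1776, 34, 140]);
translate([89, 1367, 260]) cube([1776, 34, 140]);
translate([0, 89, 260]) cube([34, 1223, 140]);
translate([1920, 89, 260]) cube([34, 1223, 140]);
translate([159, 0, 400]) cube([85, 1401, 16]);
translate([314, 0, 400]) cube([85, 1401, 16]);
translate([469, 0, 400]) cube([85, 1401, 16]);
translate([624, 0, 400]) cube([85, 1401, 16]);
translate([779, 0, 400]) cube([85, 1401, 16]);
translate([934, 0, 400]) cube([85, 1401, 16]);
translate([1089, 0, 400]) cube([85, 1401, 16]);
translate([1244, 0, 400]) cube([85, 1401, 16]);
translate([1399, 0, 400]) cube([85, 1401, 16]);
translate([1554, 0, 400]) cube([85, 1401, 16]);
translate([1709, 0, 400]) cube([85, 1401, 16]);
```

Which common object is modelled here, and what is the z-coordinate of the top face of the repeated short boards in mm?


A bed frame. The slat-top height is 416 mm.

Four posts, four rails, and a row of slats — a bed frame. Slats sit on the rails at z = 260 + 140 = 400; with slat thickness 16, the top is 416 mm.


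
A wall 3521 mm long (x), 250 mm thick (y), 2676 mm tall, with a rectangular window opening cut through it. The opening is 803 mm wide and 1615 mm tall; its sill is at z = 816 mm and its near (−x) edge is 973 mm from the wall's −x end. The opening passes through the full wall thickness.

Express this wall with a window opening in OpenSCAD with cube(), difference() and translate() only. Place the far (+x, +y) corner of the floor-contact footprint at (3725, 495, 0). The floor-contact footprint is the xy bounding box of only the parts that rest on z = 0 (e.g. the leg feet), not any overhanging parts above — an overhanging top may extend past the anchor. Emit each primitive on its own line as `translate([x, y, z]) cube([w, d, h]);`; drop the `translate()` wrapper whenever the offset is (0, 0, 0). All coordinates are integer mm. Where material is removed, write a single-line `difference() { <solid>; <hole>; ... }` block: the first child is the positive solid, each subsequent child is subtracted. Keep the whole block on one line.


difference() { translate([204, 245, 0]) cube([3521, 250, 2676]); translate([1177, 245, 816]) cube([803, 250, 1615]); }


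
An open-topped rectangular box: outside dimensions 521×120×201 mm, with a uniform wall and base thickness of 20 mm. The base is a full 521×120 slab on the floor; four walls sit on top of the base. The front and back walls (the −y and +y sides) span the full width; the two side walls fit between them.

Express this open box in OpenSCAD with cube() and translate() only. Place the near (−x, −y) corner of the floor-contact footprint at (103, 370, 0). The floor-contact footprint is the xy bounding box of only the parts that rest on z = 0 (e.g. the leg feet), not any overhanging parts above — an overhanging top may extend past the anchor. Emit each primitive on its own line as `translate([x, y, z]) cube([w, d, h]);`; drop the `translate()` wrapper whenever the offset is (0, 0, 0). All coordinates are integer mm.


translate([103, 370, 0]) cube([521, 120, 20]);
translate([103, 370, 20]) cube([521, 20, 181]);
translate([103, 470, 20]) cube([521, 20, 181]);
translate([103, 390, 20]) cube([20, 80, 181]);
translate([604, 390, 20]) cube([20, 80, 181]);


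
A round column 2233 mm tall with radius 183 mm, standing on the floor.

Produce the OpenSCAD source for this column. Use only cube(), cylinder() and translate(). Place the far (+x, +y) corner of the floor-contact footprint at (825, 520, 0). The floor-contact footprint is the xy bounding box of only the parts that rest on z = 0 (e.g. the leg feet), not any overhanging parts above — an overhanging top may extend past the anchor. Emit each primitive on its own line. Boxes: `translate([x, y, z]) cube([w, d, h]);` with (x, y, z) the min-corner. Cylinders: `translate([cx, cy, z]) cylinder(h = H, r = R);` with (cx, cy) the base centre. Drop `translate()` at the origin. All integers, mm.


translate([642, 337, 0]) cylinder(h = 2233, r = 183);


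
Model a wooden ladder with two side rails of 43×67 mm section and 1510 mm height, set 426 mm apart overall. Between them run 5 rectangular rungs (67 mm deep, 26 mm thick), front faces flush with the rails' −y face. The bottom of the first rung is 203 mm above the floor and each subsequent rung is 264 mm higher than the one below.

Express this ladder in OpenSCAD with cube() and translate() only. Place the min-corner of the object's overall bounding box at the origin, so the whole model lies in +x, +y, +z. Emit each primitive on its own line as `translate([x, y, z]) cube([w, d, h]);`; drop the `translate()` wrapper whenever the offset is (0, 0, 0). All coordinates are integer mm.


cube([43, 67, 1510]);
translate([383, 0, 0]) cube([43, 67, 1510]);
translate([43, 0, 203]) cube([340, 67, 26]);
translate([43, 0, 467]) cube([340, 67, 26]);
translate([43, 0, 731]) cube([340, 67, 26]);
translate([43, 0, 995]) cube([340, 67, 26]);
translate([43, 0, 1259]) cube([340, 67, 26]);


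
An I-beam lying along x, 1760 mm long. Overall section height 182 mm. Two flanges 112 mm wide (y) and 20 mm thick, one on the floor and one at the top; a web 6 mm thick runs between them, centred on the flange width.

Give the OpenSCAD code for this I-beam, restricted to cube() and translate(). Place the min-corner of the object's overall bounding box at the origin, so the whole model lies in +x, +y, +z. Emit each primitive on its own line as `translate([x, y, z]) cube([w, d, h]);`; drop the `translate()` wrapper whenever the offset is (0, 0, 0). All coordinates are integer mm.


cube([1760, 112, 20]);
translate([0, 53, 20]) cube([1760, 6, 142]);
translate([0, 0, 162]) cube([1760, 112, 20]);


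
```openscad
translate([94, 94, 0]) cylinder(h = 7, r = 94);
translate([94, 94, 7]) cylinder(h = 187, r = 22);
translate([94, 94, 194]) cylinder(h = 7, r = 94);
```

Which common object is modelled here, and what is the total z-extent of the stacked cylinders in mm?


A spool. The overall height is 201 mm.

Three coaxial cylinders, large–small–large — a spool. Two 7 mm flanges and a 187 mm core give 7 + 187 + 7 = 201 mm.


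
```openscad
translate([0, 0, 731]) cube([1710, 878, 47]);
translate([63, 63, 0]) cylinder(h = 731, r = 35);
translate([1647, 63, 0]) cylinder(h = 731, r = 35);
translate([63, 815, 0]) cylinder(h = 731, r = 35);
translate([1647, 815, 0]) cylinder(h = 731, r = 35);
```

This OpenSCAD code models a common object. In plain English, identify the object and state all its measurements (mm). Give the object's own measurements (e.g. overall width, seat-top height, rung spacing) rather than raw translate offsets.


A table: top 1710 mm (x) × 878 mm (y), 47 mm thick, upper face at z = 778 mm, on four round legs of 70 mm diameter, each leg's bounding box inset 28 mm from the nearest pair of top edges from z = 0 to the bottom of the top.


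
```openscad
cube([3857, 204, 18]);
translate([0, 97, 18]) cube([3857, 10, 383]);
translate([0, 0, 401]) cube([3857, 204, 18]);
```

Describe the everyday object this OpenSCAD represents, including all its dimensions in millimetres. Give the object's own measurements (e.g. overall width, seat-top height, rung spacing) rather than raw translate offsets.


An I-beam lying along x, 3857 mm long. Overall section height 419 mm. Two flanges 204 mm wide (y) and 18 mm thick, one on the floor and one at the top; a web 10 mm thick runs between them, centred on the flange width.


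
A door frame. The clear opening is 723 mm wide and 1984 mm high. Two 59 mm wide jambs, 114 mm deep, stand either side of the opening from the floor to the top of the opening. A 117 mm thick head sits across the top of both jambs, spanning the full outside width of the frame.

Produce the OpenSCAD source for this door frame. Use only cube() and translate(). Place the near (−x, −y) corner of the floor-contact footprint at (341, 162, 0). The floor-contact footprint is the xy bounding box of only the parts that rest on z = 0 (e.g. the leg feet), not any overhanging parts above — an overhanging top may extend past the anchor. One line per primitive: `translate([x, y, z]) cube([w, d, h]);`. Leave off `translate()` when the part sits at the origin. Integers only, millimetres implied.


translate([341, 162, 0]) cube([59, 114, 1984]);
translate([1123, 162, 0]) cube([59, 114, 1984]);
translate([341, 162, 1984]) cube([841, 114, 117]);


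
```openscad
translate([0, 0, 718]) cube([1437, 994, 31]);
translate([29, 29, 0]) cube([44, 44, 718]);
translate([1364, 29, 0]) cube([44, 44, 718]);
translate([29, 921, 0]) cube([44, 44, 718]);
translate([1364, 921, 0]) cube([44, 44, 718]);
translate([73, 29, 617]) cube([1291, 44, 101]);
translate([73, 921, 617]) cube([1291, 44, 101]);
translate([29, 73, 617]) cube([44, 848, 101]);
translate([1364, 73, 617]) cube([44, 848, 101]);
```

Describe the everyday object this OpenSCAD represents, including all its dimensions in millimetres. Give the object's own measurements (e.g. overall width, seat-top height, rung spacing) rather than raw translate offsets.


A rectangular dining table. The top is 1437×994×31 mm with its upper surface at z = 749 mm. It stands on four 44×44 mm square legs, each inset 29 mm from the nearest pair of top edges, running from the floor to the underside of the top. Four apron rails, 44 mm thick and 101 mm tall, run between adjacent legs with their top edges flush with the underside of the top and their outer faces flush with the legs' outer faces.


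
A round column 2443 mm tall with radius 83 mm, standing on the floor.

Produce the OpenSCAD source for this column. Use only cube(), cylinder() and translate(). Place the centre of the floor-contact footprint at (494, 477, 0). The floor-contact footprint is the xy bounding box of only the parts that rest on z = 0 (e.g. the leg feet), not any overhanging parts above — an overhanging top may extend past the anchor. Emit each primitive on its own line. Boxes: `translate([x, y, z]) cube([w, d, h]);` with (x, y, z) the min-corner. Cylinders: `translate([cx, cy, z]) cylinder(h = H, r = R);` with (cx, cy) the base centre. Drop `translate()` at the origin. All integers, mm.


translate([494, 477, 0]) cylinder(h = 2443, r = 83);


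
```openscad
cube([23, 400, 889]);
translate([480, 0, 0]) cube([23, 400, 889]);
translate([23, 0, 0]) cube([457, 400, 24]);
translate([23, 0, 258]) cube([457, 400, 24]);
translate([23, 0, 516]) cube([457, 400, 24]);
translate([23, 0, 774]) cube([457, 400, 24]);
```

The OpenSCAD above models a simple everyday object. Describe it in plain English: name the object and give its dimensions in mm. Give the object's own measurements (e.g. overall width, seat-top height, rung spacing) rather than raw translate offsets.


An open bookshelf. Two side panels, each 23 mm thick, 400 mm deep and 889 mm tall, stand 503 mm apart (outside-to-outside). Between them sit 4 shelves, each 24 mm thick and 400 mm deep, spanning the full gap between the sides. The bottom shelf rests on the floor (its underside at z = 0) and the clear gap between one shelf's top and the next shelf's underside is 234 mm.


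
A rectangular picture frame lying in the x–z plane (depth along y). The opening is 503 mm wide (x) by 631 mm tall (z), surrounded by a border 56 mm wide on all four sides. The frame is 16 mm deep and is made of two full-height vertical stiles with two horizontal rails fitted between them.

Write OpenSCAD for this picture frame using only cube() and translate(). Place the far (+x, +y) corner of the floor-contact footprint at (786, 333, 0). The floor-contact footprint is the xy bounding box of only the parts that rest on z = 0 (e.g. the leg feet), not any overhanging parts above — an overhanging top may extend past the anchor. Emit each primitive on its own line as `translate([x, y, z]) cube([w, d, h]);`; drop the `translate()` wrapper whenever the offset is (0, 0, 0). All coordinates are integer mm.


translate([171, 317, 0]) cube([56, 16, 743]);
translate([730, 317, 0]) cube([56, 16, 743]);
translate([227, 317, 0]) cube([503, 16, 56]);
translate([227, 317, 687]) cube([503, 16, 56]);


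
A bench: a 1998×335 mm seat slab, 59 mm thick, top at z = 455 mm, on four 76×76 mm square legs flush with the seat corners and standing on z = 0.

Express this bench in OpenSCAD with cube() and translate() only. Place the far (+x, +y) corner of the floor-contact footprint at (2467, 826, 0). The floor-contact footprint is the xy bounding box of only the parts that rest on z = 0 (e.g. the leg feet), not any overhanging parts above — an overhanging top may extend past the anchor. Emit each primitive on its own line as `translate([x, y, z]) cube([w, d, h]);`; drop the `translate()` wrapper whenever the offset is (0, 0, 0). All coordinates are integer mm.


translate([469, 491, 396]) cube([1998, 335, 59]);
translate([469, 491, 0]) cube([76, 76, 396]);
translate([469, 750, 0]) cube([76, 76, 396]);
translate([2391, 491, 0]) cube([76, 76, 396]);
translate([2391, 750, 0]) cube([76, 76, 396]);


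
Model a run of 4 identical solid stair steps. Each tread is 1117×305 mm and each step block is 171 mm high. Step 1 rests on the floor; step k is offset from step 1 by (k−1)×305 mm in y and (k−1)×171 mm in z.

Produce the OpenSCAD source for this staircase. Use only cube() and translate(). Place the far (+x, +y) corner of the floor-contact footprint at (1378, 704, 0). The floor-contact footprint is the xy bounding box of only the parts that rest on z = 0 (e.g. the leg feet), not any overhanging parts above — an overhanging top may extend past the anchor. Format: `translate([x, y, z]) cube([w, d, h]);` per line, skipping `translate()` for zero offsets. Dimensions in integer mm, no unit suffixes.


translate([261, 399, 0]) cube([1117, 305, 171]);
translate([261, 704, 171]) cube([1117, 305, 171]);
translate([261, 1009, 342]) cube([1117, 305, 171]);
translate([261, 1314, 513]) cube([1117, 305, 171]);


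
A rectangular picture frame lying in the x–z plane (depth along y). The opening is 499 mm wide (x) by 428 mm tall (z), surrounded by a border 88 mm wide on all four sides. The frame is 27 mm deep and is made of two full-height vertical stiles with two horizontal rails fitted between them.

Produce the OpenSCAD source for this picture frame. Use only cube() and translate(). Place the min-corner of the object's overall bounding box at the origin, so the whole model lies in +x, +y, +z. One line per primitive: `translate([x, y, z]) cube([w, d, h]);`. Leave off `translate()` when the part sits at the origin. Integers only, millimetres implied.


cube([88, 27, 604]);
translate([587, 0, 0]) cube([88, 27, 604]);
translate([88, 0, 0]) cube([499, 27, 88]);
translate([88, 0, 516]) cube([499, 27, 88]);


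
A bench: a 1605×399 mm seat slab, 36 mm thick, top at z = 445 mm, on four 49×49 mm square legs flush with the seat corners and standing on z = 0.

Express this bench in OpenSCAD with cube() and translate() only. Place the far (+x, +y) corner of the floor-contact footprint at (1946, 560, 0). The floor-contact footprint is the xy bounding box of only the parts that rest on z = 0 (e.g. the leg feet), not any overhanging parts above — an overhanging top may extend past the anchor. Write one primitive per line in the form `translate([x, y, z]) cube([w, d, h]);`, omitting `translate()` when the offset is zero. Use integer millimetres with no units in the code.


// leg_h = 445 − 36 = 409
translate([341, 161, 409]) cube([1605, 399, 36]);
translate([341, 161, 0]) cube([49, 49, 409]);
translate([341, 511, 0]) cube([49, 49, 409]);
translate([1897, 161, 0]) cube([49, 49, 409]);
translate([1897, 511, 0]) cube([49, 49, 409]);


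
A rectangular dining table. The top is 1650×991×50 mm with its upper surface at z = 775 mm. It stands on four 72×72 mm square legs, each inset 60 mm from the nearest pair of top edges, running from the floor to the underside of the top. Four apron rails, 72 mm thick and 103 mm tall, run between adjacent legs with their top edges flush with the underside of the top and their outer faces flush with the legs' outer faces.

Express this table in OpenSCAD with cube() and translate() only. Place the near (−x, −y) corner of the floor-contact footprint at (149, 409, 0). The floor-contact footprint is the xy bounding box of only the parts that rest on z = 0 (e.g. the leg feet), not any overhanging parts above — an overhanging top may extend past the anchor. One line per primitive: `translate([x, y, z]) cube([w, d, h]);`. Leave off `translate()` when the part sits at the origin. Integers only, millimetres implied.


// leg_h = 775 - 50 = 725
// apron z = 725 - 103 = 622
translate([89, 349, 725]) cube([1650, 991, 50]);
translate([149, 409, 0]) cube([72, 72, 725]);
translate([1607, 409, 0]) cube([72, 72, 725]);
translate([149, 1208, 0]) cube([72, 72, 725]);
translate([1607, 1208, 0]) cube([72, 72, 725]);
translate([221, 409, 622]) cube([1386, 72, 103]);
translate([221, 1208, 622]) cube([1386, 72, 103]);
translate([149, 481, 622]) cube([72, 727, 103]);
translate([1607, 481, 622]) cube([72, 727, 103]);


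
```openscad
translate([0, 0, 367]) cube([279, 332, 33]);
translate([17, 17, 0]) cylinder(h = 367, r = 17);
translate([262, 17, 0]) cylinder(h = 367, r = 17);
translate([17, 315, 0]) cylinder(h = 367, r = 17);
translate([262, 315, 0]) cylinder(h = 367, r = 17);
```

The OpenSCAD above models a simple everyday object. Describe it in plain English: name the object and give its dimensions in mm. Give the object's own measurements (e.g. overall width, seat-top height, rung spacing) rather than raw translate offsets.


A simple wooden stool: a rectangular seat 279 mm (x) by 332 mm (y), 33 mm thick, top face at z = 400 mm, on four round legs, each 34 mm in diameter. The legs rest on z = 0, each leg's axis is inset half a diameter from the nearest pair of seat edges (so the leg's bounding box is flush with the corner).


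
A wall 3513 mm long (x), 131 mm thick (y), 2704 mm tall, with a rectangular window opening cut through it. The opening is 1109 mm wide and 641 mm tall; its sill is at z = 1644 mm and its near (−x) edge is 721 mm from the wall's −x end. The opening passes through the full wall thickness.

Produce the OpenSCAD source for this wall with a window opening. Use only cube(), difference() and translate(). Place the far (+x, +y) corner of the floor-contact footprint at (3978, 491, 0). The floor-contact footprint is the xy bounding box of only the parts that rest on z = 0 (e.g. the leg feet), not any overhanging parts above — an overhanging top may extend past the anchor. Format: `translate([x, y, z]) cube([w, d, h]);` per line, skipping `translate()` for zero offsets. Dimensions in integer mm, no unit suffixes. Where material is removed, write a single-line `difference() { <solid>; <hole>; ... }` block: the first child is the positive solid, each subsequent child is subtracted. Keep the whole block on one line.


difference() { translate([465, 360, 0]) cube([3513, 131, 2704]); translate([1186, 360, 1644]) cube([1109, 131, 641]); }


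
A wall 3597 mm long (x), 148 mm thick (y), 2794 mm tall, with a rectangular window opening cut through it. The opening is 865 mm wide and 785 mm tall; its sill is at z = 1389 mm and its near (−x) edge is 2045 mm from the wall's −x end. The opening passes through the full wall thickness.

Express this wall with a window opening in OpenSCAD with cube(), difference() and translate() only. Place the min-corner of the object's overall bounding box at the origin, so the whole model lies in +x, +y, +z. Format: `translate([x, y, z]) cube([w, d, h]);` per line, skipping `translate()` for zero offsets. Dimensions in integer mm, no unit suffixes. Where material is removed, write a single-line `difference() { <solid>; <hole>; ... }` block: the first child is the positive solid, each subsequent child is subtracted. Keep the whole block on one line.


difference() { cube([3597, 148, 2794]); translate([2045, 0, 1389]) cube([865, 148, 785]); }


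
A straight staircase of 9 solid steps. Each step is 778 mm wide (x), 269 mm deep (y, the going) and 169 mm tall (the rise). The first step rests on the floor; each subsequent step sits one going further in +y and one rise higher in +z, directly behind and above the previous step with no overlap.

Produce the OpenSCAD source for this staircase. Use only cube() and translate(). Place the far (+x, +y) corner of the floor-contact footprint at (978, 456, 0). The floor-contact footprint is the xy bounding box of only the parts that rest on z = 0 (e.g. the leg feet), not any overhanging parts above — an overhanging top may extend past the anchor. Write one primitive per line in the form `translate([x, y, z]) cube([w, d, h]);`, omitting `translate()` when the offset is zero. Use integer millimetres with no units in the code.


translate([200, 187, 0]) cube([778, 269, 169]);
translate([200, 456, 169]) cube([778, 269, 169]);
translate([200, 725, 338]) cube([778, 269, 169]);
translate([200, 994, 507]) cube([778, 269, 169]);
translate([200, 1263, 676]) cube([778, 269, 169]);
translate([200, 1532, 845]) cube([778, 269, 169]);
translate([200, 1801, 1014]) cube([778, 269, 169]);
translate([200, 2070, 1183]) cube([778, 269, 169]);
translate([200, 2339, 1352]) cube([778, 269, 169]);


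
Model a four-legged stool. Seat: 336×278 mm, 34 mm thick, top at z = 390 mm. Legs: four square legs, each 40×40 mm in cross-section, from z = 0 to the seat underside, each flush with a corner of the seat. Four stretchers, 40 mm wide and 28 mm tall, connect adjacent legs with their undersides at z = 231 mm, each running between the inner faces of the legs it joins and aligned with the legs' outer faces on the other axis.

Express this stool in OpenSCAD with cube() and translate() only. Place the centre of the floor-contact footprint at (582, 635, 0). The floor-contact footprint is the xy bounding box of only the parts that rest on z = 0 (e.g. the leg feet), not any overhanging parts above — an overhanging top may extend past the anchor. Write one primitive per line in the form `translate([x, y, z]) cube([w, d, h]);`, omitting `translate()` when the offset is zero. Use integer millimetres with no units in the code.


translate([414, 496, 356]) cube([336, 278, 34]);
translate([414, 496, 0]) cube([40, 40, 356]);
translate([710, 496, 0]) cube([40, 40, 356]);
translate([414, 734, 0]) cube([40, 40, 356]);
translate([710, 734, 0]) cube([40, 40, 356]);
translate([454, 496, 231]) cube([256, 40, 28]);
translate([454, 734, 231]) cube([256, 40, 28]);
translate([414, 536, 231]) cube([40, 198, 28]);
translate([710, 536, 231]) cube([40, 198, 28]);


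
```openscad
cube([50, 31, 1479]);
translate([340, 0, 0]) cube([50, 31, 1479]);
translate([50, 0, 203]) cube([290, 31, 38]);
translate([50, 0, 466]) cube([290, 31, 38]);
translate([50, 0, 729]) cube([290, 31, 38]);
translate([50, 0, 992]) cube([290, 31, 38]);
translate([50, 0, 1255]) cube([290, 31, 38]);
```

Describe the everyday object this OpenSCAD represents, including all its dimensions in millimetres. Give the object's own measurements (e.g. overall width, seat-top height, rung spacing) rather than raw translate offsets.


A straight ladder. Two 50×31 mm vertical rails, 1479 mm tall, stand 390 mm apart (outside-to-outside) with their front faces coplanar on the −y side. 5 rungs, each 31 mm deep and 38 mm tall, span between the inner faces of the rails, front faces flush with the rails. The lowest rung's underside is at z = 203 mm and rungs are spaced 263 mm apart (underside to underside).


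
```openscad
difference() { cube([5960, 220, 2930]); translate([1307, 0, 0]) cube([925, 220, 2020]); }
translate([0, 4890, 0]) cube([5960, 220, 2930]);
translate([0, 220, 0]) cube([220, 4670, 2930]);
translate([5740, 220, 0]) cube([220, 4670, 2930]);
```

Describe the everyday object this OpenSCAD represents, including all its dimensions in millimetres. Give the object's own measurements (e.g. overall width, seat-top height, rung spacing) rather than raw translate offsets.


A single room: four walls, each 2930 mm tall and 220 mm thick, enclosing an outside footprint 5960×5110 mm (x × y), no floor or roof. The front and back walls (−y and +y sides) run the full x-width; the side walls fit between their inner faces. A door opening 925 mm wide and 2020 mm tall is cut through the front wall from the floor up, its −x edge 1307 mm from the wall's −x end.


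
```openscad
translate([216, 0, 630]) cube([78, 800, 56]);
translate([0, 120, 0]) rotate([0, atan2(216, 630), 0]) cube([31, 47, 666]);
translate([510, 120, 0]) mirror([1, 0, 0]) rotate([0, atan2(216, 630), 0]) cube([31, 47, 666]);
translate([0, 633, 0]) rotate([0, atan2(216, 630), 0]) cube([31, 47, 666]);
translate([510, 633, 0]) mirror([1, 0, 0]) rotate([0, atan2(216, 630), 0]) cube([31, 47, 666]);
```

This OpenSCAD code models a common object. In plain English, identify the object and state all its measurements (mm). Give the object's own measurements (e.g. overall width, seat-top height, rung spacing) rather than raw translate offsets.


A sawhorse. A 78×800×56 mm beam (x, y, z) sits on two A-frame leg pairs. Each pair is two raked legs of 31×47 mm section (47 mm along y) splaying symmetrically in x. Each leg rises 630 mm vertically over 216 mm of horizontal reach and is 666 mm long along its own axis. Every leg's outer bottom edge rests on the floor and its outer top edge meets a bottom edge of the beam — the left legs (tilting toward +x) meet the beam's −x bottom edge, the right legs (their mirror images, tilting toward −x) meet its +x bottom edge — so the leg tops tuck under the beam, the beam's underside is 630 mm above the floor, and the feet are 510 mm apart outside-to-outside with the beam centred between them. The two leg pairs are set in 120 mm from either end of the beam.


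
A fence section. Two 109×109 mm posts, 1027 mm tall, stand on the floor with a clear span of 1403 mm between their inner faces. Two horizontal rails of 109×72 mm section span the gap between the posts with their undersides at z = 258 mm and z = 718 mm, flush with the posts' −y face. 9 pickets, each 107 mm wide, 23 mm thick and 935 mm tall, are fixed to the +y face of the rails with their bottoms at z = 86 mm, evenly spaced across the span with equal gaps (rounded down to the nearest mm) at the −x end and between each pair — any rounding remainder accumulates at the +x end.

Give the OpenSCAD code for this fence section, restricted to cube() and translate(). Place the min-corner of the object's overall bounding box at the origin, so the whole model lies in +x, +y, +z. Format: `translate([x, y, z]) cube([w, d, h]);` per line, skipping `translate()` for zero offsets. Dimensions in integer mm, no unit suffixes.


cube([109, 109, 1027]);
translate([1512, 0, 0]) cube([109, 109, 1027]);
translate([109, 0, 258]) cube([1403, 109, 72]);
translate([109, 0, 718]) cube([1403, 109, 72]);
translate([153, 109, 86]) cube([107, 23, 935]);
translate([304, 109, 86]) cube([107, 23, 935]);
translate([455, 109, 86]) cube([107, 23, 935]);
translate([606, 109, 86]) cube([107, 23, 935]);
translate([757, 109, 86]) cube([107, 23, 935]);
translate([908, 109, 86]) cube([107, 23, 935]);
translate([1059, 109, 86]) cube([107, 23, 935]);
translate([1210, 109, 86]) cube([107, 23, 935]);
translate([1361, 109, 86]) cube([107, 23, 935]);


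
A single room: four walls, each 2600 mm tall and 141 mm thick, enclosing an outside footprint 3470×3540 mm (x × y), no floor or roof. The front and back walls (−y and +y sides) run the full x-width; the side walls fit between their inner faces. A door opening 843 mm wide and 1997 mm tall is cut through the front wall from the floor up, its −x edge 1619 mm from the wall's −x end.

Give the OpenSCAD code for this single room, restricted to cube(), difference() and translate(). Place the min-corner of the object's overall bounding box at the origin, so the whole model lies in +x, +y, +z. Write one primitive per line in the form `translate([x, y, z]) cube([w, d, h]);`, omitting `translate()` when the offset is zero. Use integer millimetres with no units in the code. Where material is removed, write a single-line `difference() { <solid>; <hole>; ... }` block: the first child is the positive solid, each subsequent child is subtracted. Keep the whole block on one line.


difference() { cube([3470, 141, 2600]); translate([1619, 0, 0]) cube([843, 141, 1997]); }
translate([0, 3399, 0]) cube([3470, 141, 2600]);
translate([0, 141, 0]) cube([141, 3258, 2600]);
translate([3329, 141, 0]) cube([141, 3258, 2600]);


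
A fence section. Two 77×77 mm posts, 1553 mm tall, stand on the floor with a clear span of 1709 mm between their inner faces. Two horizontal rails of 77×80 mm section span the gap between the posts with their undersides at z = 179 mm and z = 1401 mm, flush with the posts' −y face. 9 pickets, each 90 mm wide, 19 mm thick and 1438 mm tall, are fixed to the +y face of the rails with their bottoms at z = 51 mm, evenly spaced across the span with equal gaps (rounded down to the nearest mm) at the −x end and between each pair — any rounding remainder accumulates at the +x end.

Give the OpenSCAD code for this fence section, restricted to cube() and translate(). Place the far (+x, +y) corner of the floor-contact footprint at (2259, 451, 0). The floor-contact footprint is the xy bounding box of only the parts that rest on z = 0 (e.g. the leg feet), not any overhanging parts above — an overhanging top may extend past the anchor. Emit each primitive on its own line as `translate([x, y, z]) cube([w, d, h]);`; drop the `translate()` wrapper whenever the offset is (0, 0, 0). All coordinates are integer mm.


translate([396, 374, 0]) cube([77, 77, 1553]);
translate([2182, 374, 0]) cube([77, 77, 1553]);
translate([473, 374, 179]) cube([1709, 77, 80]);
translate([473, 374, 1401]) cube([1709, 77, 80]);
translate([562, 451, 51]) cube([90, 19, 1438]);
translate([741, 451, 51]) cube([90, 19, 1438]);
translate([920, 451, 51]) cube([90, 19, 1438]);
translate([1099, 451, 51]) cube([90, 19, 1438]);
translate([1278, 451, 51]) cube([90, 19, 1438]);
translate([1457, 451, 51]) cube([90, 19, 1438]);
translate([1636, 451, 51]) cube([90, 19, 1438]);
translate([1815, 451, 51]) cube([90, 19, 1438]);
translate([1994, 451, 51]) cube([90, 19, 1438]);


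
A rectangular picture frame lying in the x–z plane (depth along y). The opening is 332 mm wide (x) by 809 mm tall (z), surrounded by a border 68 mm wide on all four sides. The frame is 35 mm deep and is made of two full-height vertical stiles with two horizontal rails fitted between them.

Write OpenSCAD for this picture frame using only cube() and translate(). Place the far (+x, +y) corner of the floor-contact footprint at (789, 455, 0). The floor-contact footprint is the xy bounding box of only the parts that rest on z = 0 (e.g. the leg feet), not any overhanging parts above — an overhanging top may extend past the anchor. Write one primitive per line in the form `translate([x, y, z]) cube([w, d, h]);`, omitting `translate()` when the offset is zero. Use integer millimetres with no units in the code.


translate([321, 420, 0]) cube([68, 35, 945]);
translate([721, 420, 0]) cube([68, 35, 945]);
translate([389, 420, 0]) cube([332, 35, 68]);
translate([389, 420, 877]) cube([332, 35, 68]);


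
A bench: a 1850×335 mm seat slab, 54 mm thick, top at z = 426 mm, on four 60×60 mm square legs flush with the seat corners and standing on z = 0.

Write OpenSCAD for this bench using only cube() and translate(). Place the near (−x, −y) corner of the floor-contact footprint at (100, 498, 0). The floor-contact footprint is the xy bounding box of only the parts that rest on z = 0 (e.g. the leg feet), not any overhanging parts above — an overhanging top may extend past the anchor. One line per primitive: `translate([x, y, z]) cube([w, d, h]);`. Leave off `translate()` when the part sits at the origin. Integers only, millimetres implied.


translate([100, 498, 372]) cube([1850, 335, 54]);
translate([100, 498, 0]) cube([60, 60, 372]);
translate([100, 773, 0]) cube([60, 60, 372]);
translate([1890, 498, 0]) cube([60, 60, 372]);
translate([1890, 773, 0]) cube([60, 60, 372]);


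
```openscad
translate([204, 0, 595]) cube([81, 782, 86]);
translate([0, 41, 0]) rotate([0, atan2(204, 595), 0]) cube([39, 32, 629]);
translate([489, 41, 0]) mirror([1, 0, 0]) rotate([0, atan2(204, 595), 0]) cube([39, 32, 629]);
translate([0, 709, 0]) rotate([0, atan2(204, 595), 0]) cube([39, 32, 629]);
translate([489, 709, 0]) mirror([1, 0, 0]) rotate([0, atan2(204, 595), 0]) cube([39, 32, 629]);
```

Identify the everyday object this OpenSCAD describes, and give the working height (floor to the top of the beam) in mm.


A sawhorse. The overall height is 681 mm.

A beam across two mirrored pairs of raked legs — a sawhorse. The beam's underside is at z = 595 (matching the legs' vertical rise in atan2(204, 595)) and the beam is 86 mm tall, so its top is at 595 + 86 = 681 mm. The raked legs top out at the beam's underside, so that is the highest point.


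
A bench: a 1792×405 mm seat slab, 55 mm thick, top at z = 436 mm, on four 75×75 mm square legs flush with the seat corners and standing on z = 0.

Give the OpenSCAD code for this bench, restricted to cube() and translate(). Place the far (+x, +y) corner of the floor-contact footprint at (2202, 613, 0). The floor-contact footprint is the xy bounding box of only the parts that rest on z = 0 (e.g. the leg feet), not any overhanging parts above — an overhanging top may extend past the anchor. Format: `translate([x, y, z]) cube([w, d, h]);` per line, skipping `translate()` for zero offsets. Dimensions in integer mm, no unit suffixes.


// leg_h = 436 − 55 = 381
translate([410, 208, 381]) cube([1792, 405, 55]);
translate([410, 208, 0]) cube([75, 75, 381]);
translate([410, 538, 0]) cube([75, 75, 381]);
translate([2127, 208, 0]) cube([75, 75, 381]);
translate([2127, 538, 0]) cube([75, 75, 381]);


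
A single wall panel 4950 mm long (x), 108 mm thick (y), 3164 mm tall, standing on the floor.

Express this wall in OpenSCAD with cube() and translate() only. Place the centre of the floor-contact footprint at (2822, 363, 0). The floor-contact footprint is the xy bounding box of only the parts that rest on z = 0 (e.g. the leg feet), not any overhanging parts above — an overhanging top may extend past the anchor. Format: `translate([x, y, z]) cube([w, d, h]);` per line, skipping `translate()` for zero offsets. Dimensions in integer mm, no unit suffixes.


translate([347, 309, 0]) cube([4950, 108, 3164]);


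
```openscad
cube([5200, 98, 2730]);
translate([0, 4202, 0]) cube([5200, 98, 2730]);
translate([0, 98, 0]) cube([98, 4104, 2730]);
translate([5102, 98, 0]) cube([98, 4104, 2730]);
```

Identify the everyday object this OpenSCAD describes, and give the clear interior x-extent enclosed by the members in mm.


A house (or room) frame. The interior width is 5004 mm.

Four 2730 mm walls enclosing a rectangle with no floor or roof — a room or house frame. Outside width is 5200 mm and wall thickness is 98 mm, so the interior width is 5200 − 2 × 98 = 5004 mm.


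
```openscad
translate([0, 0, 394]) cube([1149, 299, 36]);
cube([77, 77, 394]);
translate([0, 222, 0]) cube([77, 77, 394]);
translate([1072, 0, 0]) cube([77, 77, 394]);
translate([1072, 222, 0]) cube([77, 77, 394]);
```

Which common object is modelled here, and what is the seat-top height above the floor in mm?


A bench. The seat-top height is 430 mm.

A long slab on four corner posts — a bench. The slab sits at z = 394 with thickness 36, so the top is 394 + 36 = 430 mm.


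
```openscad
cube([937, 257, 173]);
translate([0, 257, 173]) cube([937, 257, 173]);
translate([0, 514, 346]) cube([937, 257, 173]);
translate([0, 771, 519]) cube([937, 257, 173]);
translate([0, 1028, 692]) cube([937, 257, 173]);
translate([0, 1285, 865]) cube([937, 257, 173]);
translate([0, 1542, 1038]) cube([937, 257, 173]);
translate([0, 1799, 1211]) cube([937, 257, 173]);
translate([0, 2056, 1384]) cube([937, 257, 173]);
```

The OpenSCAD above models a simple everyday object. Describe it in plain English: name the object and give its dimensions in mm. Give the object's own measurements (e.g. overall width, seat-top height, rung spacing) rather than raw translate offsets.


A straight staircase of 9 solid steps. Each step is 937 mm wide (x), 257 mm deep (y, the going) and 173 mm tall (the rise). The first step rests on the floor; each subsequent step sits one going further in +y and one rise higher in +z, directly behind and above the previous step with no overlap.


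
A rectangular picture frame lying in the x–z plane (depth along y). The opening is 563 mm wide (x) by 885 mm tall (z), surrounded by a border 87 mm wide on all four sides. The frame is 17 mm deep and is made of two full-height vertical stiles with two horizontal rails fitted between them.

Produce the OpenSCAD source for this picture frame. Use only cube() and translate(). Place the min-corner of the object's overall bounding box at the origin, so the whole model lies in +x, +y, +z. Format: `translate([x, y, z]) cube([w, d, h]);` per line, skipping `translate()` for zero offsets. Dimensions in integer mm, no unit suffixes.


cube([87, 17, 1059]);
translate([650, 0, 0]) cube([87, 17, 1059]);
translate([87, 0, 0]) cube([563, 17, 87]);
translate([87, 0, 972]) cube([563, 17, 87]);


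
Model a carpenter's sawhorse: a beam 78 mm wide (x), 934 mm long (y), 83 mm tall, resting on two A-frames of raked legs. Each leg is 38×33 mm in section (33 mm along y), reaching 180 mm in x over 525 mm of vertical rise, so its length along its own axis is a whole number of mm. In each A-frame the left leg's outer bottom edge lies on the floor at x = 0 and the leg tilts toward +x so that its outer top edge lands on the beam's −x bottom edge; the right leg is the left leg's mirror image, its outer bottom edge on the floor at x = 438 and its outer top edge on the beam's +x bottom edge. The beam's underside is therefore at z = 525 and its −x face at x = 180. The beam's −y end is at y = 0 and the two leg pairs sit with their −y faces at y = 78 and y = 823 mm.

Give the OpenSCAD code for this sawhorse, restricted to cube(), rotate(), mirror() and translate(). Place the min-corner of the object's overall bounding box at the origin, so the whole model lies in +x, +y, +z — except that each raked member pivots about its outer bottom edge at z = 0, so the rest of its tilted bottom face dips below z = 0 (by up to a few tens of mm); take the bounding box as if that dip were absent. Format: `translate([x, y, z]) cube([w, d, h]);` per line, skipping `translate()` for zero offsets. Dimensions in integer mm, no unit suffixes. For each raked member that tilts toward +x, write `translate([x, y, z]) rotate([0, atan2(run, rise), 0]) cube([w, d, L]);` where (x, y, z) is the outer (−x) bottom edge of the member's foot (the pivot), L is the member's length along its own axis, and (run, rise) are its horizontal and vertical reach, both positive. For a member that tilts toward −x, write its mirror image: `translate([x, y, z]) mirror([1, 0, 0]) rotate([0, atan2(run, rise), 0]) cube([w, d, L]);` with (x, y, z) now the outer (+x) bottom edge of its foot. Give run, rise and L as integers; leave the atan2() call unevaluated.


// leg length = √(180² + 525²) = 555
// right-leg outer foot x = 2·180 + 78 = 438
// beam min-corner = (180, 0, 525)
translate([180, 0, 525]) cube([78, 934, 83]);
translate([0, 78, 0]) rotate([0, atan2(180, 525), 0]) cube([38, 33, 555]);
translate([438, 78, 0]) mirror([1, 0, 0]) rotate([0, atan2(180, 525), 0]) cube([38, 33, 555]);
translate([0, 823, 0]) rotate([0, atan2(180, 525), 0]) cube([38, 33, 555]);
translate([438, 823, 0]) mirror([1, 0, 0]) rotate([0, atan2(180, 525), 0]) cube([38, 33, 555]);


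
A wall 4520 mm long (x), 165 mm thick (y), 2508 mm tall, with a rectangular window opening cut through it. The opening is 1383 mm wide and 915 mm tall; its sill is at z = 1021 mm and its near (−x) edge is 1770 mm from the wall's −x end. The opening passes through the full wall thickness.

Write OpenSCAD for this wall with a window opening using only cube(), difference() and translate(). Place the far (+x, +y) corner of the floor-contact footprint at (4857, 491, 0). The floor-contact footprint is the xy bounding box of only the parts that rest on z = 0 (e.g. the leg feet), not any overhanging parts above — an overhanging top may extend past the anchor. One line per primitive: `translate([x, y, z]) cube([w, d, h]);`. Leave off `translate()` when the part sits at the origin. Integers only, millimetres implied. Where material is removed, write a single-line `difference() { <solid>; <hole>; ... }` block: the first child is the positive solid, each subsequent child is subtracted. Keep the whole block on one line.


difference() { translate([337, 326, 0]) cube([4520, 165, 2508]); translate([2107, 326, 1021]) cube([1383, 165, 915]); }
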